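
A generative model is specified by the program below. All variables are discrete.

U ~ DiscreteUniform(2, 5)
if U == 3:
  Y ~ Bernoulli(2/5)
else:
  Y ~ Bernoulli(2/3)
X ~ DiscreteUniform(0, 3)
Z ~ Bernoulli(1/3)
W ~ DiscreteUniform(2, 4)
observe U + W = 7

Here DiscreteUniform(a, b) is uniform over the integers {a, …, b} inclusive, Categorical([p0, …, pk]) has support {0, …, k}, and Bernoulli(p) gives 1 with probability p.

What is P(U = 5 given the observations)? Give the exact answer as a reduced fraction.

P(U = 5 | obs) = 1/3

Enumerate traces; 48 have nonzero weight after conditioning:
  (U=3, Y=0, X=0, Z=0, W=4) weight 1/120
  (U=3, Y=0, X=0, Z=1, W=4) weight 1/240
  (U=3, Y=0, X=1, Z=0, W=4) weight 1/120
  (U=3, Y=0, X=1, Z=1, W=4) weight 1/240
  (U=3, Y=0, X=2, Z=0, W=4) weight 1/120
  (U=3, Y=0, X=2, Z=1, W=4) weight 1/240
  (U=3, Y=0, X=3, Z=0, W=4) weight 1/120
  (U=3, Y=0, X=3, Z=1, W=4) weight 1/240
  (U=4, Y=0, X=0, Z=0, W=3) weight 1/216
  (U=5, Y=0, X=0, Z=0, W=2) weight 1/216
  … 38 more
Group by U:
  weight(U=3) = 1/12
  weight(U=4) = 1/12
  weight(U=5) = 1/12
Total weight = 1/12 + 1/12 + 1/12 = 1/4
P(U=3 | obs) = 1/12 / 1/4 = 1/3
P(U=4 | obs) = 1/12 / 1/4 = 1/3
P(U=5 | obs) = 1/12 / 1/4 = 1/3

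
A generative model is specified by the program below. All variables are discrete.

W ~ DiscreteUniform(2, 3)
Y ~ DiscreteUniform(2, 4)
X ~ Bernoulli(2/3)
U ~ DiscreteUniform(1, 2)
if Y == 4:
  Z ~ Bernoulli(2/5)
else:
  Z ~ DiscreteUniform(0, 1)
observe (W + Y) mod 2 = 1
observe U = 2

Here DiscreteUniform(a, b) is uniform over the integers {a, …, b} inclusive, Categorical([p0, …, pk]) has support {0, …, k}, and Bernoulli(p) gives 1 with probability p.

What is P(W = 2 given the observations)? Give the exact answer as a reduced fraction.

Enumerate traces; 12 have nonzero weight after conditioning:
  (W=2, Y=3, X=0, U=2, Z=0) weight 1/72
  (W=2, Y=3, X=0, U=2, Z=1) weight 1/72
  (W=2, Y=3, X=1, U=2, Z=0) weight 1/36
  (W=2, Y=3, X=1, U=2, Z=1) weight 1/36
  (W=3, Y=2, X=0, U=2, Z=0) weight 1/72
  (W=3, Y=2, X=0, U=2, Z=1) weight 1/72
  (W=3, Y=2, X=1, U=2, Z=0) weight 1/36
  (W=3, Y=2, X=1, U=2, Z=1) weight 1/36
  … 4 more
Group by W:
  weight(W=2) = 1/12
  weight(W=3) = 1/6
Total weight = 1/12 + 1/6 = 1/4
P(W=2 | obs) = 1/12 / 1/4 = 1/3
P(W=3 | obs) = 1/6 / 1/4 = 2/3

P(W = 2 | obs) = 1/3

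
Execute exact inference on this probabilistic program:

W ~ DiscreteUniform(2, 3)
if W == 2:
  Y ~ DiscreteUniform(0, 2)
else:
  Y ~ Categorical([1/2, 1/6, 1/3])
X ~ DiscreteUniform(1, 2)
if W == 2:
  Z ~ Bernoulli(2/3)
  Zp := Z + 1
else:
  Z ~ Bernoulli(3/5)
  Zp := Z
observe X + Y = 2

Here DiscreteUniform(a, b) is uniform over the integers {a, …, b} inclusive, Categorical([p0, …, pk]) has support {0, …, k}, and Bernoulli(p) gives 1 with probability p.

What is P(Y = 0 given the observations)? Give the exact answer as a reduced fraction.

Enumerate traces; 8 have nonzero weight after conditioning:
  (W=2, Y=0, X=2, Z=0) weight 1/36
  (W=2, Y=0, X=2, Z=1) weight 1/18
  (W=2, Y=1, X=1, Z=0) weight 1/36
  (W=2, Y=1, X=1, Z=1) weight 1/18
  (W=3, Y=0, X=2, Z=0) weight 1/20
  (W=3, Y=0, X=2, Z=1) weight 3/40
  (W=3, Y=1, X=1, Z=0) weight 1/60
  (W=3, Y=1, X=1, Z=1) weight 1/40
Group by Y:
  weight(Y=0) = 5/24
  weight(Y=1) = 1/8
Total weight = 5/24 + 1/8 = 1/3
P(Y=0 | obs) = 5/24 / 1/3 = 5/8
P(Y=1 | obs) = 1/8 / 1/3 = 3/8

P(Y = 0 | obs) = 5/8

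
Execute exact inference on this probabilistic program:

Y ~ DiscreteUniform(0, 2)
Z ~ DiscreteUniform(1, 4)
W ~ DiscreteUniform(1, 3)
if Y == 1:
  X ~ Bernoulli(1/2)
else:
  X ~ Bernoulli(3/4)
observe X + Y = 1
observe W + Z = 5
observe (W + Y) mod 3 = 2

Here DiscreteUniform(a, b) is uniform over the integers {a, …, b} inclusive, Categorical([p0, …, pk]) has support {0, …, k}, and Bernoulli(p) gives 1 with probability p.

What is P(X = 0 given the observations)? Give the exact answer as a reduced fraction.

Enumerate traces; 2 have nonzero weight after conditioning:
  (Y=0, Z=3, W=2, X=1) weight 1/48
  (Y=1, Z=4, W=1, X=0) weight 1/72
Group by X:
  weight(X=0) = 1/72
  weight(X=1) = 1/48
Total weight = 1/72 + 1/48 = 5/144
P(X=0 | obs) = 1/72 / 5/144 = 2/5
P(X=1 | obs) = 1/48 / 5/144 = 3/5

P(X = 0 | obs) = 2/5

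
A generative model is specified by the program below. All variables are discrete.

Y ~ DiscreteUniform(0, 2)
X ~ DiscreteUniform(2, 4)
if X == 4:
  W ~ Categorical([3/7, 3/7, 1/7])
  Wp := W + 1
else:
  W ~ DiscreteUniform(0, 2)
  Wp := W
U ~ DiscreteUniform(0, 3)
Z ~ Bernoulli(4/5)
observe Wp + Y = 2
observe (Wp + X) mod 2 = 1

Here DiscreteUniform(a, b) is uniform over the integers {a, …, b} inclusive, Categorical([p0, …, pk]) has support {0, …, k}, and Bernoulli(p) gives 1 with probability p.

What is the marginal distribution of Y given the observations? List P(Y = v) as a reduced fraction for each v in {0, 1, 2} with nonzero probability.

P(Y=0) = 7/30, P(Y=1) = 8/15, P(Y=2) = 7/30

Enumerate traces; 32 have nonzero weight after conditioning:
  (Y=0, X=3, W=2, U=0, Z=0) weight 1/540
  (Y=0, X=3, W=2, U=0, Z=1) weight 1/135
  (Y=0, X=3, W=2, U=1, Z=0) weight 1/540
  (Y=0, X=3, W=2, U=1, Z=1) weight 1/135
  (Y=0, X=3, W=2, U=2, Z=0) weight 1/540
  (Y=0, X=3, W=2, U=2, Z=1) weight 1/135
  (Y=0, X=3, W=2, U=3, Z=0) weight 1/540
  (Y=0, X=3, W=2, U=3, Z=1) weight 1/135
  (Y=1, X=2, W=1, U=0, Z=0) weight 1/540
  (Y=2, X=3, W=0, U=0, Z=0) weight 1/540
  … 22 more
Group by Y:
  weight(Y=0) = 1/27
  weight(Y=1) = 16/189
  weight(Y=2) = 1/27
Total weight = 1/27 + 16/189 + 1/27 = 10/63
P(Y=0 | obs) = 1/27 / 10/63 = 7/30
P(Y=1 | obs) = 16/189 / 10/63 = 8/15
P(Y=2 | obs) = 1/27 / 10/63 = 7/30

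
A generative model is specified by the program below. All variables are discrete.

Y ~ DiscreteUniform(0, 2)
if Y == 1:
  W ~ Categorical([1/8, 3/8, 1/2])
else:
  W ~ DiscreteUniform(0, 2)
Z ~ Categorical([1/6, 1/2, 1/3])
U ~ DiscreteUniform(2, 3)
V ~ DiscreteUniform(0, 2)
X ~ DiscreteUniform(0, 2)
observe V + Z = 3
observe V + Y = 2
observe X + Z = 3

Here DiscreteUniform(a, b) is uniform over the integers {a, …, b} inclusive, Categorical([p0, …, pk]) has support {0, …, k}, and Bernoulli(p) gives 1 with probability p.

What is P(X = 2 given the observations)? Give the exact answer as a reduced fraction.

Enumerate traces; 12 have nonzero weight after conditioning:
  (Y=0, W=0, Z=1, U=2, V=2, X=2) weight 1/324
  (Y=0, W=0, Z=1, U=3, V=2, X=2) weight 1/324
  (Y=0, W=1, Z=1, U=2, V=2, X=2) weight 1/324
  (Y=0, W=1, Z=1, U=3, V=2, X=2) weight 1/324
  (Y=0, W=2, Z=1, U=2, V=2, X=2) weight 1/324
  (Y=0, W=2, Z=1, U=3, V=2, X=2) weight 1/324
  (Y=1, W=0, Z=2, U=2, V=1, X=1) weight 1/1296
  (Y=1, W=0, Z=2, U=3, V=1, X=1) weight 1/1296
  … 4 more
Group by X:
  weight(X=1) = 1/81
  weight(X=2) = 1/54
Total weight = 1/81 + 1/54 = 5/162
P(X=1 | obs) = 1/81 / 5/162 = 2/5
P(X=2 | obs) = 1/54 / 5/162 = 3/5

P(X = 2 | obs) = 3/5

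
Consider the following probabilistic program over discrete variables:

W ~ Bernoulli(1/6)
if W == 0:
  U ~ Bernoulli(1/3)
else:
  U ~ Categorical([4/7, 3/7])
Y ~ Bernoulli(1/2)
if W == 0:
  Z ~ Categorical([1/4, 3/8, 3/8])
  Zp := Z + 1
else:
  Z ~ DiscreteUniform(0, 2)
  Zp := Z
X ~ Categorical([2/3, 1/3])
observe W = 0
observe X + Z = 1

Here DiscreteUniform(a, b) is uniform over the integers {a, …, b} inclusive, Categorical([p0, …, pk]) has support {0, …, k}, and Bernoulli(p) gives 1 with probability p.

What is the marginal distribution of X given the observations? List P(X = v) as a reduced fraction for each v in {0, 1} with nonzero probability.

P(X=0) = 3/4, P(X=1) = 1/4

Enumerate traces; 8 have nonzero weight after conditioning:
  (W=0, U=0, Y=0, Z=0, X=1) weight 5/216
  (W=0, U=0, Y=0, Z=1, X=0) weight 5/72
  (W=0, U=0, Y=1, Z=0, X=1) weight 5/216
  (W=0, U=0, Y=1, Z=1, X=0) weight 5/72
  (W=0, U=1, Y=0, Z=0, X=1) weight 5/432
  (W=0, U=1, Y=0, Z=1, X=0) weight 5/144
  (W=0, U=1, Y=1, Z=0, X=1) weight 5/432
  (W=0, U=1, Y=1, Z=1, X=0) weight 5/144
Group by X:
  weight(X=0) = 5/24
  weight(X=1) = 5/72
Total weight = 5/24 + 5/72 = 5/18
P(X=0 | obs) = 5/24 / 5/18 = 3/4
P(X=1 | obs) = 5/72 / 5/18 = 1/4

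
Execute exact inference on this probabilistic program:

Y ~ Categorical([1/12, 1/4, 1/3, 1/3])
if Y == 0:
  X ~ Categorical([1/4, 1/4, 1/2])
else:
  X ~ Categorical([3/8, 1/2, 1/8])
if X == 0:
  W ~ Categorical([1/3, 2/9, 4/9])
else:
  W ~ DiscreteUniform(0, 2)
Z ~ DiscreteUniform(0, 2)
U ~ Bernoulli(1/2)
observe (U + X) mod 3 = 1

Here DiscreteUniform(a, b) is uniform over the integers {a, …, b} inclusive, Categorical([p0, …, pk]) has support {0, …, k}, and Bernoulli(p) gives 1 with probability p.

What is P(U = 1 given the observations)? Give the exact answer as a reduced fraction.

Enumerate traces; 72 have nonzero weight after conditioning:
  (Y=0, X=0, W=0, Z=0, U=1) weight 1/864
  (Y=0, X=0, W=0, Z=1, U=1) weight 1/864
  (Y=0, X=0, W=0, Z=2, U=1) weight 1/864
  (Y=0, X=0, W=1, Z=0, U=1) weight 1/1296
  (Y=0, X=0, W=1, Z=1, U=1) weight 1/1296
  (Y=0, X=0, W=1, Z=2, U=1) weight 1/1296
  (Y=0, X=0, W=2, Z=0, U=1) weight 1/648
  (Y=0, X=0, W=2, Z=1, U=1) weight 1/648
  (Y=0, X=1, W=0, Z=0, U=0) weight 1/864
  … 63 more
Group by U:
  weight(U=0) = 23/96
  weight(U=1) = 35/192
Total weight = 23/96 + 35/192 = 27/64
P(U=0 | obs) = 23/96 / 27/64 = 46/81
P(U=1 | obs) = 35/192 / 27/64 = 35/81

P(U = 1 | obs) = 35/81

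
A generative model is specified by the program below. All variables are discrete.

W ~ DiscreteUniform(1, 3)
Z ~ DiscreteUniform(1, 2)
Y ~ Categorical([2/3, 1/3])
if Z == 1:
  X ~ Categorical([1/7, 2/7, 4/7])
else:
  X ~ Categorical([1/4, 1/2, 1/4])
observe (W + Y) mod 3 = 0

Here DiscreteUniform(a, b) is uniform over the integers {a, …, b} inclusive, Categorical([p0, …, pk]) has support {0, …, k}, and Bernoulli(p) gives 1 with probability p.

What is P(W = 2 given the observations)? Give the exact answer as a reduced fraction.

Enumerate traces; 12 have nonzero weight after conditioning:
  (W=2, Z=1, Y=1, X=0) weight 1/126
  (W=2, Z=1, Y=1, X=1) weight 1/63
  (W=2, Z=1, Y=1, X=2) weight 2/63
  (W=2, Z=2, Y=1, X=0) weight 1/72
  (W=2, Z=2, Y=1, X=1) weight 1/36
  (W=2, Z=2, Y=1, X=2) weight 1/72
  (W=3, Z=1, Y=0, X=0) weight 1/63
  (W=3, Z=1, Y=0, X=1) weight 2/63
  … 4 more
Group by W:
  weight(W=2) = 1/9
  weight(W=3) = 2/9
Total weight = 1/9 + 2/9 = 1/3
P(W=2 | obs) = 1/9 / 1/3 = 1/3
P(W=3 | obs) = 2/9 / 1/3 = 2/3

P(W = 2 | obs) = 1/3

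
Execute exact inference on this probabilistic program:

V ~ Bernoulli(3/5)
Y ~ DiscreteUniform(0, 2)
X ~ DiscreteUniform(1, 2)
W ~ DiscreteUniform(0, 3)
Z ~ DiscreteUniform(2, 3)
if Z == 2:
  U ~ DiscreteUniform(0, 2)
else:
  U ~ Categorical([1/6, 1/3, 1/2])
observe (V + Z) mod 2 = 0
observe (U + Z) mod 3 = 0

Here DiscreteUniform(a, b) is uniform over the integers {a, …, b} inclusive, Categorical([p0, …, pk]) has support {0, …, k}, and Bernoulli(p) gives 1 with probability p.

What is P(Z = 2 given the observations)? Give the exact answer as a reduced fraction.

P(Z = 2 | obs) = 4/7

Enumerate traces; 48 have nonzero weight after conditioning:
  (V=0, Y=0, X=1, W=0, Z=2, U=1) weight 1/360
  (V=0, Y=0, X=1, W=1, Z=2, U=1) weight 1/360
  (V=0, Y=0, X=1, W=2, Z=2, U=1) weight 1/360
  (V=0, Y=0, X=1, W=3, Z=2, U=1) weight 1/360
  (V=0, Y=0, X=2, W=0, Z=2, U=1) weight 1/360
  (V=0, Y=0, X=2, W=1, Z=2, U=1) weight 1/360
  (V=0, Y=0, X=2, W=2, Z=2, U=1) weight 1/360
  (V=0, Y=0, X=2, W=3, Z=2, U=1) weight 1/360
  (V=1, Y=0, X=1, W=0, Z=3, U=0) weight 1/480
  … 39 more
Group by Z:
  weight(Z=2) = 1/15
  weight(Z=3) = 1/20
Total weight = 1/15 + 1/20 = 7/60
P(Z=2 | obs) = 1/15 / 7/60 = 4/7
P(Z=3 | obs) = 1/20 / 7/60 = 3/7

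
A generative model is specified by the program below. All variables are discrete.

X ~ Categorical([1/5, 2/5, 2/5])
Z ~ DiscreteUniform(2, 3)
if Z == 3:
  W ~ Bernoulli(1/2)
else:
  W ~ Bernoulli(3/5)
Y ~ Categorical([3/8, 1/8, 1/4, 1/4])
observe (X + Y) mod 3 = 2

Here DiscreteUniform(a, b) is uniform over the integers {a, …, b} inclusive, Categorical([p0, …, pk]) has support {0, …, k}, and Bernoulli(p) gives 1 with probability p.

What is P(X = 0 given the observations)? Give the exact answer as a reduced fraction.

Enumerate traces; 16 have nonzero weight after conditioning:
  (X=0, Z=2, W=0, Y=2) weight 1/100
  (X=0, Z=2, W=1, Y=2) weight 3/200
  (X=0, Z=3, W=0, Y=2) weight 1/80
  (X=0, Z=3, W=1, Y=2) weight 1/80
  (X=1, Z=2, W=0, Y=1) weight 1/100
  (X=1, Z=2, W=1, Y=1) weight 3/200
  (X=1, Z=3, W=0, Y=1) weight 1/80
  (X=1, Z=3, W=1, Y=1) weight 1/80
  (X=2, Z=2, W=0, Y=0) weight 3/100
  … 7 more
Group by X:
  weight(X=0) = 1/20
  weight(X=1) = 1/20
  weight(X=2) = 1/4
Total weight = 1/20 + 1/20 + 1/4 = 7/20
P(X=0 | obs) = 1/20 / 7/20 = 1/7
P(X=1 | obs) = 1/20 / 7/20 = 1/7
P(X=2 | obs) = 1/4 / 7/20 = 5/7

P(X = 0 | obs) = 1/7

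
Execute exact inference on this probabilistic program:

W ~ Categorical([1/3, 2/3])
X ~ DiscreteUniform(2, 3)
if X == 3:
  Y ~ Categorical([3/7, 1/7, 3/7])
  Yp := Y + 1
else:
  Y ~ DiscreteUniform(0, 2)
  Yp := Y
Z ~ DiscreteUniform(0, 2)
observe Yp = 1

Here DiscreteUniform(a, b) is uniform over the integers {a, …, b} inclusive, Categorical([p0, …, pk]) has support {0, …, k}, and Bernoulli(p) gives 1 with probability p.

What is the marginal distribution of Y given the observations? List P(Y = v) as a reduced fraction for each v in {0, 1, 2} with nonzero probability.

Enumerate traces; 12 have nonzero weight after conditioning:
  (W=0, X=2, Y=1, Z=0) weight 1/54
  (W=0, X=2, Y=1, Z=1) weight 1/54
  (W=0, X=2, Y=1, Z=2) weight 1/54
  (W=0, X=3, Y=0, Z=0) weight 1/42
  (W=0, X=3, Y=0, Z=1) weight 1/42
  (W=0, X=3, Y=0, Z=2) weight 1/42
  (W=1, X=2, Y=1, Z=0) weight 1/27
  (W=1, X=2, Y=1, Z=1) weight 1/27
  … 4 more
Group by Y:
  weight(Y=0) = 3/14
  weight(Y=1) = 1/6
Total weight = 3/14 + 1/6 = 8/21
P(Y=0 | obs) = 3/14 / 8/21 = 9/16
P(Y=1 | obs) = 1/6 / 8/21 = 7/16

P(Y=0) = 9/16, P(Y=1) = 7/16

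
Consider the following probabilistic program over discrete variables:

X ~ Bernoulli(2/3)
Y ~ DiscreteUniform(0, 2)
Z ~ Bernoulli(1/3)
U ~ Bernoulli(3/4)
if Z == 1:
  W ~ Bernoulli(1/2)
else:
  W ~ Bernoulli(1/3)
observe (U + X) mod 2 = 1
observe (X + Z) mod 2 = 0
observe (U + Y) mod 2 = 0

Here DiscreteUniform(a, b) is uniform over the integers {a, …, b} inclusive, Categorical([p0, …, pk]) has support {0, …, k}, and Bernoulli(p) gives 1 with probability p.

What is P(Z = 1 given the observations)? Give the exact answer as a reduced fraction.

Enumerate traces; 6 have nonzero weight after conditioning:
  (X=0, Y=1, Z=0, U=1, W=0) weight 1/27
  (X=0, Y=1, Z=0, U=1, W=1) weight 1/54
  (X=1, Y=0, Z=1, U=0, W=0) weight 1/108
  (X=1, Y=0, Z=1, U=0, W=1) weight 1/108
  (X=1, Y=2, Z=1, U=0, W=0) weight 1/108
  (X=1, Y=2, Z=1, U=0, W=1) weight 1/108
Group by Z:
  weight(Z=0) = 1/18
  weight(Z=1) = 1/27
Total weight = 1/18 + 1/27 = 5/54
P(Z=0 | obs) = 1/18 / 5/54 = 3/5
P(Z=1 | obs) = 1/27 / 5/54 = 2/5

P(Z = 1 | obs) = 2/5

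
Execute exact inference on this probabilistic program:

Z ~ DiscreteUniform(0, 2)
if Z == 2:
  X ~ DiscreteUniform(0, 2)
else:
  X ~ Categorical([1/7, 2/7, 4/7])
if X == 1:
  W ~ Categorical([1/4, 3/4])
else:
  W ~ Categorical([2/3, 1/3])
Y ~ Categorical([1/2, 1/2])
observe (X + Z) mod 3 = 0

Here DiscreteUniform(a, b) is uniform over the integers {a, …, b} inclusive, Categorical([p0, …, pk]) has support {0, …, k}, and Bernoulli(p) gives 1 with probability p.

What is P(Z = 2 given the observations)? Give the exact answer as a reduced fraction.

P(Z = 2 | obs) = 7/22

Enumerate traces; 12 have nonzero weight after conditioning:
  (Z=0, X=0, W=0, Y=0) weight 1/63
  (Z=0, X=0, W=0, Y=1) weight 1/63
  (Z=0, X=0, W=1, Y=0) weight 1/126
  (Z=0, X=0, W=1, Y=1) weight 1/126
  (Z=1, X=2, W=0, Y=0) weight 4/63
  (Z=1, X=2, W=0, Y=1) weight 4/63
  (Z=1, X=2, W=1, Y=0) weight 2/63
  (Z=1, X=2, W=1, Y=1) weight 2/63
  (Z=2, X=1, W=0, Y=0) weight 1/72
  … 3 more
Group by Z:
  weight(Z=0) = 1/21
  weight(Z=1) = 4/21
  weight(Z=2) = 1/9
Total weight = 1/21 + 4/21 + 1/9 = 22/63
P(Z=0 | obs) = 1/21 / 22/63 = 3/22
P(Z=1 | obs) = 4/21 / 22/63 = 6/11
P(Z=2 | obs) = 1/9 / 22/63 = 7/22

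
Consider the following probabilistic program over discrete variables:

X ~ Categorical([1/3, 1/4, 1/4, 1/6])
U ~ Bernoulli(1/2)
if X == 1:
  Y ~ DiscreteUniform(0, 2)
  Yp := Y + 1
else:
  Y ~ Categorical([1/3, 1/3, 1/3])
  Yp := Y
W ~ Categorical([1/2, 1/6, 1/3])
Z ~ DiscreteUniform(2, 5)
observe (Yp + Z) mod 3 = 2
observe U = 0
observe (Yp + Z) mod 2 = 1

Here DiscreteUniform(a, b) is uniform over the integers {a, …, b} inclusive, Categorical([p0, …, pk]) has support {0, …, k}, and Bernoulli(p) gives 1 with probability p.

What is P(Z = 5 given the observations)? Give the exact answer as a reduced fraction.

Enumerate traces; 36 have nonzero weight after conditioning:
  (X=0, U=0, Y=0, W=0, Z=5) weight 1/144
  (X=0, U=0, Y=0, W=1, Z=5) weight 1/432
  (X=0, U=0, Y=0, W=2, Z=5) weight 1/216
  (X=0, U=0, Y=1, W=0, Z=4) weight 1/144
  (X=0, U=0, Y=1, W=1, Z=4) weight 1/432
  (X=0, U=0, Y=1, W=2, Z=4) weight 1/216
  (X=0, U=0, Y=2, W=0, Z=3) weight 1/144
  (X=0, U=0, Y=2, W=1, Z=3) weight 1/432
  (X=1, U=0, Y=2, W=0, Z=2) weight 1/192
  … 27 more
Group by Z:
  weight(Z=2) = 1/96
  weight(Z=3) = 1/24
  weight(Z=4) = 1/24
  weight(Z=5) = 1/32
Total weight = 1/96 + 1/24 + 1/24 + 1/32 = 1/8
P(Z=2 | obs) = 1/96 / 1/8 = 1/12
P(Z=3 | obs) = 1/24 / 1/8 = 1/3
P(Z=4 | obs) = 1/24 / 1/8 = 1/3
P(Z=5 | obs) = 1/32 / 1/8 = 1/4

P(Z = 5 | obs) = 1/4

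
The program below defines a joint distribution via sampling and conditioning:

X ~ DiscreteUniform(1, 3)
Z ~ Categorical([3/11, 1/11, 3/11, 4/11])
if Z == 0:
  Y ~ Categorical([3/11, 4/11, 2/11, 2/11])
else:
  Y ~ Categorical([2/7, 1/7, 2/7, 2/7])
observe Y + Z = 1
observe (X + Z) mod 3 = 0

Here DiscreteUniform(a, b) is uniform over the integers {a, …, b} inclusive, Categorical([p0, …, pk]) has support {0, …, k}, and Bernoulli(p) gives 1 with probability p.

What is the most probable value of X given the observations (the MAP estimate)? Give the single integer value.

argmax_v P(X = v | obs) = 3

Enumerate traces; 2 have nonzero weight after conditioning:
  (X=2, Z=1, Y=0) weight 2/231
  (X=3, Z=0, Y=1) weight 4/121
Group by X:
  weight(X=2) = 2/231
  weight(X=3) = 4/121
Total weight = 2/231 + 4/121 = 106/2541
P(X=2 | obs) = 2/231 / 106/2541 = 11/53
P(X=3 | obs) = 4/121 / 106/2541 = 42/53
argmax = 3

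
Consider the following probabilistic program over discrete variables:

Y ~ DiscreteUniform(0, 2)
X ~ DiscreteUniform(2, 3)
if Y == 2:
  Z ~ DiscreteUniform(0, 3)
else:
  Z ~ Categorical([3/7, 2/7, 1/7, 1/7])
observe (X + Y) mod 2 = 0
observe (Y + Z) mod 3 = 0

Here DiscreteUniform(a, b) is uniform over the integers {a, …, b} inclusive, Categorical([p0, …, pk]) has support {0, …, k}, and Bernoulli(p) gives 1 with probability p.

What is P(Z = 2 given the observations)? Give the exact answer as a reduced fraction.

Enumerate traces; 4 have nonzero weight after conditioning:
  (Y=0, X=2, Z=0) weight 1/14
  (Y=0, X=2, Z=3) weight 1/42
  (Y=1, X=3, Z=2) weight 1/42
  (Y=2, X=2, Z=1) weight 1/24
Group by Z:
  weight(Z=0) = 1/14
  weight(Z=1) = 1/24
  weight(Z=2) = 1/42
  weight(Z=3) = 1/42
Total weight = 1/14 + 1/24 + 1/42 + 1/42 = 9/56
P(Z=0 | obs) = 1/14 / 9/56 = 4/9
P(Z=1 | obs) = 1/24 / 9/56 = 7/27
P(Z=2 | obs) = 1/42 / 9/56 = 4/27
P(Z=3 | obs) = 1/42 / 9/56 = 4/27

P(Z = 2 | obs) = 4/27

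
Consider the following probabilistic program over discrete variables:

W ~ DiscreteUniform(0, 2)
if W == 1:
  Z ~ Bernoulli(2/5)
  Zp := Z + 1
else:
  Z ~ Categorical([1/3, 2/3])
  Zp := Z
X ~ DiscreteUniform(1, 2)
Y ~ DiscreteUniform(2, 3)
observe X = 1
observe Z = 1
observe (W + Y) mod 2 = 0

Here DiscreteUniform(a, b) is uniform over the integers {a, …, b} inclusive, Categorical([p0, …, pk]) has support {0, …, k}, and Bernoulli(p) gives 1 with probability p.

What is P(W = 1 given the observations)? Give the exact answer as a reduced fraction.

P(W = 1 | obs) = 3/13

Enumerate traces; 3 have nonzero weight after conditioning:
  (W=0, Z=1, X=1, Y=2) weight 1/18
  (W=1, Z=1, X=1, Y=3) weight 1/30
  (W=2, Z=1, X=1, Y=2) weight 1/18
Group by W:
  weight(W=0) = 1/18
  weight(W=1) = 1/30
  weight(W=2) = 1/18
Total weight = 1/18 + 1/30 + 1/18 = 13/90
P(W=0 | obs) = 1/18 / 13/90 = 5/13
P(W=1 | obs) = 1/30 / 13/90 = 3/13
P(W=2 | obs) = 1/18 / 13/90 = 5/13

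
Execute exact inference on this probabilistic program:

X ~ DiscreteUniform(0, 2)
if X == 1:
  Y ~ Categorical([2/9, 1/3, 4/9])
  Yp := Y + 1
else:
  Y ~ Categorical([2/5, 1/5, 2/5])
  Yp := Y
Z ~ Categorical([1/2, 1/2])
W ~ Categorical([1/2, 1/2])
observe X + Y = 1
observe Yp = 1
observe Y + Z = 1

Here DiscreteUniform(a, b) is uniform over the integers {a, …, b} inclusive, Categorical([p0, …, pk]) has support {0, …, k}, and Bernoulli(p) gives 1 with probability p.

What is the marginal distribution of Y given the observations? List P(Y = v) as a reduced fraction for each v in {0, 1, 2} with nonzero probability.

Enumerate traces; 4 have nonzero weight after conditioning:
  (X=0, Y=1, Z=0, W=0) weight 1/60
  (X=0, Y=1, Z=0, W=1) weight 1/60
  (X=1, Y=0, Z=1, W=0) weight 1/54
  (X=1, Y=0, Z=1, W=1) weight 1/54
Group by Y:
  weight(Y=0) = 1/27
  weight(Y=1) = 1/30
Total weight = 1/27 + 1/30 = 19/270
P(Y=0 | obs) = 1/27 / 19/270 = 10/19
P(Y=1 | obs) = 1/30 / 19/270 = 9/19

P(Y=0) = 10/19, P(Y=1) = 9/19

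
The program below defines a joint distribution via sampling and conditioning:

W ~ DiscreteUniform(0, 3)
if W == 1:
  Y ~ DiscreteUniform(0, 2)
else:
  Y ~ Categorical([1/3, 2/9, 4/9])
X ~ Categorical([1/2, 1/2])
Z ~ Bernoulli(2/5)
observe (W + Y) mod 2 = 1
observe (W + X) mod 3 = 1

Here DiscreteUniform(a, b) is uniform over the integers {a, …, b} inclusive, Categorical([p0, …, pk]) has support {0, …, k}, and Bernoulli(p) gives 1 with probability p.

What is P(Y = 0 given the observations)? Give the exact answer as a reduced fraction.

Enumerate traces; 10 have nonzero weight after conditioning:
  (W=0, Y=1, X=1, Z=0) weight 1/60
  (W=0, Y=1, X=1, Z=1) weight 1/90
  (W=1, Y=0, X=0, Z=0) weight 1/40
  (W=1, Y=0, X=0, Z=1) weight 1/60
  (W=1, Y=2, X=0, Z=0) weight 1/40
  (W=1, Y=2, X=0, Z=1) weight 1/60
  (W=3, Y=0, X=1, Z=0) weight 1/40
  (W=3, Y=0, X=1, Z=1) weight 1/60
  … 2 more
Group by Y:
  weight(Y=0) = 1/12
  weight(Y=1) = 1/36
  weight(Y=2) = 7/72
Total weight = 1/12 + 1/36 + 7/72 = 5/24
P(Y=0 | obs) = 1/12 / 5/24 = 2/5
P(Y=1 | obs) = 1/36 / 5/24 = 2/15
P(Y=2 | obs) = 7/72 / 5/24 = 7/15

P(Y = 0 | obs) = 2/5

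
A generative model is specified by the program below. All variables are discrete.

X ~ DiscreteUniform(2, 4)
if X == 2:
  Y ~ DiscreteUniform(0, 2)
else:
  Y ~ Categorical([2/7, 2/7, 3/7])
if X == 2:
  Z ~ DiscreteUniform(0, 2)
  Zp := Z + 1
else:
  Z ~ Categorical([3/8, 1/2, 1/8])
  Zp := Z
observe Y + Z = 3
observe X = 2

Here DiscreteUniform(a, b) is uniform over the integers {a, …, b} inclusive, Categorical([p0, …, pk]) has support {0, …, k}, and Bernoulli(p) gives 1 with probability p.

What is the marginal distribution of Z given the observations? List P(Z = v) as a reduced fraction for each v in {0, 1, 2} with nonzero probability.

Enumerate traces; 2 have nonzero weight after conditioning:
  (X=2, Y=1, Z=2) weight 1/27
  (X=2, Y=2, Z=1) weight 1/27
Group by Z:
  weight(Z=1) = 1/27
  weight(Z=2) = 1/27
Total weight = 1/27 + 1/27 = 2/27
P(Z=1 | obs) = 1/27 / 2/27 = 1/2
P(Z=2 | obs) = 1/27 / 2/27 = 1/2

P(Z=1) = 1/2, P(Z=2) = 1/2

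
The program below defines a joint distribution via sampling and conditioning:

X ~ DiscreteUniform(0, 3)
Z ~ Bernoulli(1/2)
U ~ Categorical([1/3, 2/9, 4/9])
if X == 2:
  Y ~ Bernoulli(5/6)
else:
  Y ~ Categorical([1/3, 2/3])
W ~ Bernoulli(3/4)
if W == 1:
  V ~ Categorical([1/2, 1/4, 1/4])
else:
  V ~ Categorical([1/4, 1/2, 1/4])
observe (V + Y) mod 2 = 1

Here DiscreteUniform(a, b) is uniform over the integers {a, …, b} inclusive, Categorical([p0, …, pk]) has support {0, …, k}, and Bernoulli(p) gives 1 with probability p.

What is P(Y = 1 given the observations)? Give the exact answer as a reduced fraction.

Enumerate traces; 144 have nonzero weight after conditioning:
  (X=0, Z=0, U=0, Y=0, W=0, V=1) weight 1/576
  (X=0, Z=0, U=0, Y=0, W=1, V=1) weight 1/384
  (X=0, Z=0, U=0, Y=1, W=0, V=0) weight 1/576
  (X=0, Z=0, U=0, Y=1, W=0, V=2) weight 1/576
  (X=0, Z=0, U=0, Y=1, W=1, V=0) weight 1/96
  (X=0, Z=0, U=0, Y=1, W=1, V=2) weight 1/192
  (X=0, Z=0, U=1, Y=0, W=0, V=1) weight 1/864
  (X=0, Z=0, U=1, Y=0, W=1, V=1) weight 1/576
  … 136 more
Group by Y:
  weight(Y=0) = 35/384
  weight(Y=1) = 187/384
Total weight = 35/384 + 187/384 = 37/64
P(Y=0 | obs) = 35/384 / 37/64 = 35/222
P(Y=1 | obs) = 187/384 / 37/64 = 187/222

P(Y = 1 | obs) = 187/222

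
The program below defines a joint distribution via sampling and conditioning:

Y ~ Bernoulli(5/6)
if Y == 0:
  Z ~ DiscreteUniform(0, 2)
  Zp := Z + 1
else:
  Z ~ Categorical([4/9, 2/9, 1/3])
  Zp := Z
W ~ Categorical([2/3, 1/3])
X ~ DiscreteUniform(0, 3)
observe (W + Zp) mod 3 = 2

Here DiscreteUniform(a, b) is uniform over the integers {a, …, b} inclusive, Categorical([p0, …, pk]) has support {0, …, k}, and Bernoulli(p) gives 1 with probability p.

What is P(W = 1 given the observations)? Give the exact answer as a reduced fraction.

P(W = 1 | obs) = 13/49

Enumerate traces; 16 have nonzero weight after conditioning:
  (Y=0, Z=0, W=1, X=0) weight 1/216
  (Y=0, Z=0, W=1, X=1) weight 1/216
  (Y=0, Z=0, W=1, X=2) weight 1/216
  (Y=0, Z=0, W=1, X=3) weight 1/216
  (Y=0, Z=1, W=0, X=0) weight 1/108
  (Y=0, Z=1, W=0, X=1) weight 1/108
  (Y=0, Z=1, W=0, X=2) weight 1/108
  (Y=0, Z=1, W=0, X=3) weight 1/108
  … 8 more
Group by W:
  weight(W=0) = 2/9
  weight(W=1) = 13/162
Total weight = 2/9 + 13/162 = 49/162
P(W=0 | obs) = 2/9 / 49/162 = 36/49
P(W=1 | obs) = 13/162 / 49/162 = 13/49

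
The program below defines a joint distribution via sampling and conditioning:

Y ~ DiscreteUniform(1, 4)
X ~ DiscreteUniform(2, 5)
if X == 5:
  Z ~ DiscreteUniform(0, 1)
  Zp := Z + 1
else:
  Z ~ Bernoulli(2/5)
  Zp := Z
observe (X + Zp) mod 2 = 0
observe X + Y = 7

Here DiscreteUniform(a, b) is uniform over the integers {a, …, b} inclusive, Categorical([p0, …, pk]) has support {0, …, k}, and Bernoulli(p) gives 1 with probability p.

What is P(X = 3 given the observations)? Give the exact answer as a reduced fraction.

Enumerate traces; 3 have nonzero weight after conditioning:
  (Y=2, X=5, Z=0) weight 1/32
  (Y=3, X=4, Z=0) weight 3/80
  (Y=4, X=3, Z=1) weight 1/40
Group by X:
  weight(X=3) = 1/40
  weight(X=4) = 3/80
  weight(X=5) = 1/32
Total weight = 1/40 + 3/80 + 1/32 = 3/32
P(X=3 | obs) = 1/40 / 3/32 = 4/15
P(X=4 | obs) = 3/80 / 3/32 = 2/5
P(X=5 | obs) = 1/32 / 3/32 = 1/3

P(X = 3 | obs) = 4/15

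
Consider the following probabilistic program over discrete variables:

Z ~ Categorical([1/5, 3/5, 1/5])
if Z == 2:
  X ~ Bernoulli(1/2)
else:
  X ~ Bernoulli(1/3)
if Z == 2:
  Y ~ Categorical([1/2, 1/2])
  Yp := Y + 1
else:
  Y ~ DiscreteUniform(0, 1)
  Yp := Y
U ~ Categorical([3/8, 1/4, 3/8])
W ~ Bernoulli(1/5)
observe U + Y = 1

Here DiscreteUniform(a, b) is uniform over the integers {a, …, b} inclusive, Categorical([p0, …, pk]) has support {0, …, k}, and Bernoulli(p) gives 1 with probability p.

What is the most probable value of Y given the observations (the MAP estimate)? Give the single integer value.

Enumerate traces; 24 have nonzero weight after conditioning:
  (Z=0, X=0, Y=0, U=1, W=0) weight 1/75
  (Z=0, X=0, Y=0, U=1, W=1) weight 1/300
  (Z=0, X=0, Y=1, U=0, W=0) weight 1/50
  (Z=0, X=0, Y=1, U=0, W=1) weight 1/200
  (Z=0, X=1, Y=0, U=1, W=0) weight 1/150
  (Z=0, X=1, Y=0, U=1, W=1) weight 1/600
  (Z=0, X=1, Y=1, U=0, W=0) weight 1/100
  (Z=0, X=1, Y=1, U=0, W=1) weight 1/400
  … 16 more
Group by Y:
  weight(Y=0) = 1/8
  weight(Y=1) = 3/16
Total weight = 1/8 + 3/16 = 5/16
P(Y=0 | obs) = 1/8 / 5/16 = 2/5
P(Y=1 | obs) = 3/16 / 5/16 = 3/5
argmax = 1

argmax_v P(Y = v | obs) = 1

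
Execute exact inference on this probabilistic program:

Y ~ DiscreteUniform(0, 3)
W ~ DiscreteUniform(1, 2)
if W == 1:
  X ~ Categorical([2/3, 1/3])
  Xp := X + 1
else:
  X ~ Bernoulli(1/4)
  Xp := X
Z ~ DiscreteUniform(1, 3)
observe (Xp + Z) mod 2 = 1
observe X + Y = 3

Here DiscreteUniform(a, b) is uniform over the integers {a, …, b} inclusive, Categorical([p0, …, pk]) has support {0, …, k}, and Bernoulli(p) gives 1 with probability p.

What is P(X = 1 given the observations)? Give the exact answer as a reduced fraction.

Enumerate traces; 6 have nonzero weight after conditioning:
  (Y=2, W=1, X=1, Z=1) weight 1/72
  (Y=2, W=1, X=1, Z=3) weight 1/72
  (Y=2, W=2, X=1, Z=2) weight 1/96
  (Y=3, W=1, X=0, Z=2) weight 1/36
  (Y=3, W=2, X=0, Z=1) weight 1/32
  (Y=3, W=2, X=0, Z=3) weight 1/32
Group by X:
  weight(X=0) = 13/144
  weight(X=1) = 11/288
Total weight = 13/144 + 11/288 = 37/288
P(X=0 | obs) = 13/144 / 37/288 = 26/37
P(X=1 | obs) = 11/288 / 37/288 = 11/37

P(X = 1 | obs) = 11/37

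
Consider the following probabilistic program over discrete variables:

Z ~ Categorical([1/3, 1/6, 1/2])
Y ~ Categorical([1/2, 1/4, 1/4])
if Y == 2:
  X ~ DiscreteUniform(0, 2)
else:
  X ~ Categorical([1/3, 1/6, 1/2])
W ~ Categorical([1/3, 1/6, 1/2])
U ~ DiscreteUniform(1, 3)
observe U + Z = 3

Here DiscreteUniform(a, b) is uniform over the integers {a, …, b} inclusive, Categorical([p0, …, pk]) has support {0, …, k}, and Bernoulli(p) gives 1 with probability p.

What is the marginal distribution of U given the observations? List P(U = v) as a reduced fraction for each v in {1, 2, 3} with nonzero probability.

Enumerate traces; 81 have nonzero weight after conditioning:
  (Z=0, Y=0, X=0, W=0, U=3) weight 1/162
  (Z=0, Y=0, X=0, W=1, U=3) weight 1/324
  (Z=0, Y=0, X=0, W=2, U=3) weight 1/108
  (Z=0, Y=0, X=1, W=0, U=3) weight 1/324
  (Z=0, Y=0, X=1, W=1, U=3) weight 1/648
  (Z=0, Y=0, X=1, W=2, U=3) weight 1/216
  (Z=0, Y=0, X=2, W=0, U=3) weight 1/108
  (Z=0, Y=0, X=2, W=1, U=3) weight 1/216
  (Z=1, Y=0, X=0, W=0, U=2) weight 1/324
  (Z=2, Y=0, X=0, W=0, U=1) weight 1/108
  … 71 more
Group by U:
  weight(U=1) = 1/6
  weight(U=2) = 1/18
  weight(U=3) = 1/9
Total weight = 1/6 + 1/18 + 1/9 = 1/3
P(U=1 | obs) = 1/6 / 1/3 = 1/2
P(U=2 | obs) = 1/18 / 1/3 = 1/6
P(U=3 | obs) = 1/9 / 1/3 = 1/3

P(U=1) = 1/2, P(U=2) = 1/6, P(U=3) = 1/3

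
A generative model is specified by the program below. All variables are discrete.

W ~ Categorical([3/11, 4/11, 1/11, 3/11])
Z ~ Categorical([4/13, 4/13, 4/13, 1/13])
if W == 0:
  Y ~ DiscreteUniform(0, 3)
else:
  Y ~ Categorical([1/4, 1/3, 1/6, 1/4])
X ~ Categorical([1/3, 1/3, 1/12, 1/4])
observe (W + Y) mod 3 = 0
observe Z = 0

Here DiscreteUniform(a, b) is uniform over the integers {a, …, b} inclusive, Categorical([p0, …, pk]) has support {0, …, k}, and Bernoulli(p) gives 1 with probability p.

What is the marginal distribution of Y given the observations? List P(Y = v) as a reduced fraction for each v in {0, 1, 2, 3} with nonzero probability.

P(Y=0) = 3/8, P(Y=1) = 1/12, P(Y=2) = 1/6, P(Y=3) = 3/8

Enumerate traces; 24 have nonzero weight after conditioning:
  (W=0, Z=0, Y=0, X=0) weight 1/143
  (W=0, Z=0, Y=0, X=1) weight 1/143
  (W=0, Z=0, Y=0, X=2) weight 1/572
  (W=0, Z=0, Y=0, X=3) weight 3/572
  (W=0, Z=0, Y=3, X=0) weight 1/143
  (W=0, Z=0, Y=3, X=1) weight 1/143
  (W=0, Z=0, Y=3, X=2) weight 1/572
  (W=0, Z=0, Y=3, X=3) weight 3/572
  (W=1, Z=0, Y=2, X=0) weight 8/1287
  (W=2, Z=0, Y=1, X=0) weight 4/1287
  … 14 more
Group by Y:
  weight(Y=0) = 6/143
  weight(Y=1) = 4/429
  weight(Y=2) = 8/429
  weight(Y=3) = 6/143
Total weight = 6/143 + 4/429 + 8/429 + 6/143 = 16/143
P(Y=0 | obs) = 6/143 / 16/143 = 3/8
P(Y=1 | obs) = 4/429 / 16/143 = 1/12
P(Y=2 | obs) = 8/429 / 16/143 = 1/6
P(Y=3 | obs) = 6/143 / 16/143 = 3/8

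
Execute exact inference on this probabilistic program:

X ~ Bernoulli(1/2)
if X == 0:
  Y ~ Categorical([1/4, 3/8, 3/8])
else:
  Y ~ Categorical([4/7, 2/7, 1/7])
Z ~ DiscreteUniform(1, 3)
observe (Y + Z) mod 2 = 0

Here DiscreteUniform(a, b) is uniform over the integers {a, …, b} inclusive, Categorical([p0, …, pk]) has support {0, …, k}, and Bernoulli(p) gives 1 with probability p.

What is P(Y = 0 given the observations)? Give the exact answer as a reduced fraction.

P(Y = 0 | obs) = 46/149

Enumerate traces; 8 have nonzero weight after conditioning:
  (X=0, Y=0, Z=2) weight 1/24
  (X=0, Y=1, Z=1) weight 1/16
  (X=0, Y=1, Z=3) weight 1/16
  (X=0, Y=2, Z=2) weight 1/16
  (X=1, Y=0, Z=2) weight 2/21
  (X=1, Y=1, Z=1) weight 1/21
  (X=1, Y=1, Z=3) weight 1/21
  (X=1, Y=2, Z=2) weight 1/42
Group by Y:
  weight(Y=0) = 23/168
  weight(Y=1) = 37/168
  weight(Y=2) = 29/336
Total weight = 23/168 + 37/168 + 29/336 = 149/336
P(Y=0 | obs) = 23/168 / 149/336 = 46/149
P(Y=1 | obs) = 37/168 / 149/336 = 74/149
P(Y=2 | obs) = 29/336 / 149/336 = 29/149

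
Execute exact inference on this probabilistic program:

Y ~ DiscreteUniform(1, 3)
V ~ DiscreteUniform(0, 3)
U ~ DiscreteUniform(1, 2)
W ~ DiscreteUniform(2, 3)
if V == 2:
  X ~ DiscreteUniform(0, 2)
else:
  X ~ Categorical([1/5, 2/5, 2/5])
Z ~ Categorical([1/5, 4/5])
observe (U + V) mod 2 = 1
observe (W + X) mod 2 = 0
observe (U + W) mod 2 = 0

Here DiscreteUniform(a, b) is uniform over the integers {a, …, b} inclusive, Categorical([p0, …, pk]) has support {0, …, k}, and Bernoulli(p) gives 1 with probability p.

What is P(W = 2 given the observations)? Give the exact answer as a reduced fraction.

Enumerate traces; 36 have nonzero weight after conditioning:
  (Y=1, V=0, U=1, W=3, X=1, Z=0) weight 1/600
  (Y=1, V=0, U=1, W=3, X=1, Z=1) weight 1/150
  (Y=1, V=1, U=2, W=2, X=0, Z=0) weight 1/1200
  (Y=1, V=1, U=2, W=2, X=0, Z=1) weight 1/300
  (Y=1, V=1, U=2, W=2, X=2, Z=0) weight 1/600
  (Y=1, V=1, U=2, W=2, X=2, Z=1) weight 1/150
  (Y=1, V=2, U=1, W=3, X=1, Z=0) weight 1/720
  (Y=1, V=2, U=1, W=3, X=1, Z=1) weight 1/180
  … 28 more
Group by W:
  weight(W=2) = 3/40
  weight(W=3) = 11/240
Total weight = 3/40 + 11/240 = 29/240
P(W=2 | obs) = 3/40 / 29/240 = 18/29
P(W=3 | obs) = 11/240 / 29/240 = 11/29

P(W = 2 | obs) = 18/29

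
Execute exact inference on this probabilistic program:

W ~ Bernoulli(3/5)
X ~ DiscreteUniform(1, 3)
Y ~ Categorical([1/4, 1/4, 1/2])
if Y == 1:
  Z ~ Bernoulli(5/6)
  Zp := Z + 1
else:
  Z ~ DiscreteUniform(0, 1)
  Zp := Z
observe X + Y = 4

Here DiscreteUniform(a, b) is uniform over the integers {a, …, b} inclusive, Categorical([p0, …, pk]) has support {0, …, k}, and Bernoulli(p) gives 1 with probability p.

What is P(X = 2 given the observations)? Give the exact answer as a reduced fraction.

P(X = 2 | obs) = 2/3

Enumerate traces; 8 have nonzero weight after conditioning:
  (W=0, X=2, Y=2, Z=0) weight 1/30
  (W=0, X=2, Y=2, Z=1) weight 1/30
  (W=0, X=3, Y=1, Z=0) weight 1/180
  (W=0, X=3, Y=1, Z=1) weight 1/36
  (W=1, X=2, Y=2, Z=0) weight 1/20
  (W=1, X=2, Y=2, Z=1) weight 1/20
  (W=1, X=3, Y=1, Z=0) weight 1/120
  (W=1, X=3, Y=1, Z=1) weight 1/24
Group by X:
  weight(X=2) = 1/6
  weight(X=3) = 1/12
Total weight = 1/6 + 1/12 = 1/4
P(X=2 | obs) = 1/6 / 1/4 = 2/3
P(X=3 | obs) = 1/12 / 1/4 = 1/3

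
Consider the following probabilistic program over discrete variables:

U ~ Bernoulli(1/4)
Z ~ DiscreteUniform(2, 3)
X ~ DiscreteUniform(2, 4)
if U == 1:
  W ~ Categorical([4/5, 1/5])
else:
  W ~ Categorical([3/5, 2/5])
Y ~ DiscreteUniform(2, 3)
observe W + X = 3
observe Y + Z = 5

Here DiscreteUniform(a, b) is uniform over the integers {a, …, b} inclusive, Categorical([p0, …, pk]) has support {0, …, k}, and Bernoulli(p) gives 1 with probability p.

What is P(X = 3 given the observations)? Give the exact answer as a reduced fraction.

Enumerate traces; 8 have nonzero weight after conditioning:
  (U=0, Z=2, X=2, W=1, Y=3) weight 1/40
  (U=0, Z=2, X=3, W=0, Y=3) weight 3/80
  (U=0, Z=3, X=2, W=1, Y=2) weight 1/40
  (U=0, Z=3, X=3, W=0, Y=2) weight 3/80
  (U=1, Z=2, X=2, W=1, Y=3) weight 1/240
  (U=1, Z=2, X=3, W=0, Y=3) weight 1/60
  (U=1, Z=3, X=2, W=1, Y=2) weight 1/240
  (U=1, Z=3, X=3, W=0, Y=2) weight 1/60
Group by X:
  weight(X=2) = 7/120
  weight(X=3) = 13/120
Total weight = 7/120 + 13/120 = 1/6
P(X=2 | obs) = 7/120 / 1/6 = 7/20
P(X=3 | obs) = 13/120 / 1/6 = 13/20

P(X = 3 | obs) = 13/20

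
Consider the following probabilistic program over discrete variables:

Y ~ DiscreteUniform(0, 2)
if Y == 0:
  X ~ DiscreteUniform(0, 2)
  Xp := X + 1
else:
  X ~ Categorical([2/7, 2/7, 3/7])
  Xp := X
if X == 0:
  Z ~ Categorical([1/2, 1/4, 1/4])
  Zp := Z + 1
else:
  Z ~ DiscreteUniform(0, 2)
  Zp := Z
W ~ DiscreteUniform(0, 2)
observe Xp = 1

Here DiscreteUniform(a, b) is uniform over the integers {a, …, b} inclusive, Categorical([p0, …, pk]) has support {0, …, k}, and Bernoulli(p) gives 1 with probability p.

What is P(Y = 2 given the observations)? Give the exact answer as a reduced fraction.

Enumerate traces; 27 have nonzero weight after conditioning:
  (Y=0, X=0, Z=0, W=0) weight 1/54
  (Y=0, X=0, Z=0, W=1) weight 1/54
  (Y=0, X=0, Z=0, W=2) weight 1/54
  (Y=0, X=0, Z=1, W=0) weight 1/108
  (Y=0, X=0, Z=1, W=1) weight 1/108
  (Y=0, X=0, Z=1, W=2) weight 1/108
  (Y=0, X=0, Z=2, W=0) weight 1/108
  (Y=0, X=0, Z=2, W=1) weight 1/108
  (Y=1, X=1, Z=0, W=0) weight 2/189
  (Y=2, X=1, Z=0, W=0) weight 2/189
  … 17 more
Group by Y:
  weight(Y=0) = 1/9
  weight(Y=1) = 2/21
  weight(Y=2) = 2/21
Total weight = 1/9 + 2/21 + 2/21 = 19/63
P(Y=0 | obs) = 1/9 / 19/63 = 7/19
P(Y=1 | obs) = 2/21 / 19/63 = 6/19
P(Y=2 | obs) = 2/21 / 19/63 = 6/19

P(Y = 2 | obs) = 6/19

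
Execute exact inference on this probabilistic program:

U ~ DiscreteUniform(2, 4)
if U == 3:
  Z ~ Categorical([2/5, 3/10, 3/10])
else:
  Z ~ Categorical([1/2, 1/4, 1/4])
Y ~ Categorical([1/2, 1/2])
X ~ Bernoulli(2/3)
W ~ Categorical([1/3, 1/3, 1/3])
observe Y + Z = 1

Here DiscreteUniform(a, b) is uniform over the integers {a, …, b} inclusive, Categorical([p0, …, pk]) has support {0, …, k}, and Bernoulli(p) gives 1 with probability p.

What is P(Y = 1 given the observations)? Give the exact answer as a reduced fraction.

P(Y = 1 | obs) = 7/11

Enumerate traces; 36 have nonzero weight after conditioning:
  (U=2, Z=0, Y=1, X=0, W=0) weight 1/108
  (U=2, Z=0, Y=1, X=0, W=1) weight 1/108
  (U=2, Z=0, Y=1, X=0, W=2) weight 1/108
  (U=2, Z=0, Y=1, X=1, W=0) weight 1/54
  (U=2, Z=0, Y=1, X=1, W=1) weight 1/54
  (U=2, Z=0, Y=1, X=1, W=2) weight 1/54
  (U=2, Z=1, Y=0, X=0, W=0) weight 1/216
  (U=2, Z=1, Y=0, X=0, W=1) weight 1/216
  … 28 more
Group by Y:
  weight(Y=0) = 2/15
  weight(Y=1) = 7/30
Total weight = 2/15 + 7/30 = 11/30
P(Y=0 | obs) = 2/15 / 11/30 = 4/11
P(Y=1 | obs) = 7/30 / 11/30 = 7/11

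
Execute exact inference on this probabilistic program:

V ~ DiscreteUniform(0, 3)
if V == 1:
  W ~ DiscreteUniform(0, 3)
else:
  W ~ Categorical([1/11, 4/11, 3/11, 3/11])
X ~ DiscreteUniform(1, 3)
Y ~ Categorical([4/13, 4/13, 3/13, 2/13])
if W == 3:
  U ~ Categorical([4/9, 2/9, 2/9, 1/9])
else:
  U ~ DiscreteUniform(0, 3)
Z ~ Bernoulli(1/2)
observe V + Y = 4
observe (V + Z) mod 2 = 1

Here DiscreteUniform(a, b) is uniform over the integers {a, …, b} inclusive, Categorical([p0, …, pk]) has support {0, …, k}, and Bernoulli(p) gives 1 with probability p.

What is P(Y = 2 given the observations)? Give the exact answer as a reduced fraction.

P(Y = 2 | obs) = 1/3

Enumerate traces; 144 have nonzero weight after conditioning:
  (V=1, W=0, X=1, Y=3, U=0, Z=0) weight 1/2496
  (V=1, W=0, X=1, Y=3, U=1, Z=0) weight 1/2496
  (V=1, W=0, X=1, Y=3, U=2, Z=0) weight 1/2496
  (V=1, W=0, X=1, Y=3, U=3, Z=0) weight 1/2496
  (V=1, W=0, X=2, Y=3, U=0, Z=0) weight 1/2496
  (V=1, W=0, X=2, Y=3, U=1, Z=0) weight 1/2496
  (V=1, W=0, X=2, Y=3, U=2, Z=0) weight 1/2496
  (V=1, W=0, X=2, Y=3, U=3, Z=0) weight 1/2496
  (V=2, W=0, X=1, Y=2, U=0, Z=1) weight 1/4576
  (V=3, W=0, X=1, Y=1, U=0, Z=0) weight 1/3432
  … 134 more
Group by Y:
  weight(Y=1) = 1/26
  weight(Y=2) = 3/104
  weight(Y=3) = 1/52
Total weight = 1/26 + 3/104 + 1/52 = 9/104
P(Y=1 | obs) = 1/26 / 9/104 = 4/9
P(Y=2 | obs) = 3/104 / 9/104 = 1/3
P(Y=3 | obs) = 1/52 / 9/104 = 2/9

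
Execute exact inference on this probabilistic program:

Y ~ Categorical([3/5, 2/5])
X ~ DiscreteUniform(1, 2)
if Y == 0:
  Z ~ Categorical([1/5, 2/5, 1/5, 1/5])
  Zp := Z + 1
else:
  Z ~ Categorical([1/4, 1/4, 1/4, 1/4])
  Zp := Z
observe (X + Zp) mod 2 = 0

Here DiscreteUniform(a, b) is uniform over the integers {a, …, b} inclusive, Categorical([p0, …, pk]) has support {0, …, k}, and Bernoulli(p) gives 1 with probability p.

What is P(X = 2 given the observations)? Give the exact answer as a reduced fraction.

Enumerate traces; 8 have nonzero weight after conditioning:
  (Y=0, X=1, Z=0) weight 3/50
  (Y=0, X=1, Z=2) weight 3/50
  (Y=0, X=2, Z=1) weight 3/25
  (Y=0, X=2, Z=3) weight 3/50
  (Y=1, X=1, Z=1) weight 1/20
  (Y=1, X=1, Z=3) weight 1/20
  (Y=1, X=2, Z=0) weight 1/20
  (Y=1, X=2, Z=2) weight 1/20
Group by X:
  weight(X=1) = 11/50
  weight(X=2) = 7/25
Total weight = 11/50 + 7/25 = 1/2
P(X=1 | obs) = 11/50 / 1/2 = 11/25
P(X=2 | obs) = 7/25 / 1/2 = 14/25

P(X = 2 | obs) = 14/25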